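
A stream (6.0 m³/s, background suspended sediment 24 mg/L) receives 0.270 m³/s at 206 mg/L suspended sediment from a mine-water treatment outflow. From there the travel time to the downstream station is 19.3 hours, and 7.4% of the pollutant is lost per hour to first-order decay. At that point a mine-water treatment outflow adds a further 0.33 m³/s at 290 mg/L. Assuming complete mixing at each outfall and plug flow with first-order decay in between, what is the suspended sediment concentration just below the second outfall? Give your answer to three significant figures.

21.4 mg/L

Mass balance: C = (6.000·24.00 + 0.2700·206.0) / 6.270 = 199.6/6.270 = 31.84 mg/L; combined flow 6.270 m³/s.
7.4%/h lost → k = −ln(1 − 0.074) = 0.07688 h⁻¹.
Decay over the reach: 31.84·exp(−kt) = 31.84·0.2268 = 7.220 mg/L.
Second outfall: C = (6.270·7.220 + 0.3300·290.0)/6.600 = 21.36 mg/L.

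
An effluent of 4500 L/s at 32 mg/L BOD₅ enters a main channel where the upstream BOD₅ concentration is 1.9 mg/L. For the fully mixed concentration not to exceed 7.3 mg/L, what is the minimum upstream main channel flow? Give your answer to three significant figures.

Set C_mix = 7.3: (Q·1.900 + 4500·32.00) / (Q + 4500) = 7.3
→ Q = 4500·(32.00 − 7.3)/(7.3 − 1.900) = 20580 L/s.

20600 L/s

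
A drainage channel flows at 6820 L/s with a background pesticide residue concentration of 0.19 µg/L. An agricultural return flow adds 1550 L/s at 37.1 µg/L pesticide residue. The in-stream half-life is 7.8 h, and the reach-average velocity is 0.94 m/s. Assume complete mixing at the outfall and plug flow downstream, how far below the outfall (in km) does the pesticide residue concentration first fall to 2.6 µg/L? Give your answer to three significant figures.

Mass balance: C = (6820·0.1900 + 1550·37.10) / 8370 = 58800/8370 = 7.025 µg/L.
Half-life 7.8 h → k = ln 2 / 7.8 = 0.08887 h⁻¹ = 2.133 d⁻¹.
Set 7.025·exp(−k·t) = 2.6 → t = ln(7.025/2.6)/k = 40270 s = 11.19 h.
Distance = v·t = 0.94·40270 = 37850 m = 37.85 km.

37.9 km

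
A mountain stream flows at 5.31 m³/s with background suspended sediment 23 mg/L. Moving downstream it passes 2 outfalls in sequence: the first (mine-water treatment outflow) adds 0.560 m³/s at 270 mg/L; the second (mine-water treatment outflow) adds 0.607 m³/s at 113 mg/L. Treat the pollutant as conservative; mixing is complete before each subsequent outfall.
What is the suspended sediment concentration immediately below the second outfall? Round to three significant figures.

After outfall 1: Q = 5.310 + 0.5600 = 5.870 m³/s; C = (5.310·23.00 + 0.5600·270.0)/5.870 = 46.56 mg/L.
After outfall 2: Q = 5.870 + 0.6070 = 6.477 m³/s; C = (5.870·46.56 + 0.6070·113.0)/6.477 = 52.79 mg/L.

52.8 mg/L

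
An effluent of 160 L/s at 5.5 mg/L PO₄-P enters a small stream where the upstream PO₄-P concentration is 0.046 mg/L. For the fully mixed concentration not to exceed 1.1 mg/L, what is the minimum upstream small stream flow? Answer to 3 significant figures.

668 L/s

Set C_mix = 1.1: (Q·0.04600 + 160.0·5.500) / (Q + 160.0) = 1.1
→ Q = 160.0·(5.500 − 1.1)/(1.1 − 0.04600) = 667.9 L/s.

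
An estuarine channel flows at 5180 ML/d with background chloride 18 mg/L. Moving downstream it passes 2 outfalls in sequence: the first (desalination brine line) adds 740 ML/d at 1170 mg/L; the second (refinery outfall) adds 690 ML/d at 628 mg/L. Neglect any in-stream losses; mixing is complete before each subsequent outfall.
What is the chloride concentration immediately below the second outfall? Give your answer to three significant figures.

Below outfall 1: Q → 5920 ML/d, C = (5180·18.00 + 740.0·1170)/5920 = 162.0 mg/L.
Below outfall 2: Q → 6610 ML/d, C = (5920·162.0 + 690.0·628.0)/6610 = 210.6 mg/L.

211 mg/L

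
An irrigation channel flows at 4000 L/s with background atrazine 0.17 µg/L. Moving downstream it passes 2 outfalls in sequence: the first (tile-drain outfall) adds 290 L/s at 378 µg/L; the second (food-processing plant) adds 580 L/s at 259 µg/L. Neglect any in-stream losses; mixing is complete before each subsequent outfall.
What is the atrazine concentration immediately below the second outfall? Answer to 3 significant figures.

53.5 µg/L

After outfall 1: Q = 4000 + 290.0 = 4290 L/s; C = (4000·0.1700 + 290.0·378.0)/4290 = 25.71 µg/L.
After outfall 2: Q = 4290 + 580.0 = 4870 L/s; C = (4290·25.71 + 580.0·259.0)/4870 = 53.49 µg/L.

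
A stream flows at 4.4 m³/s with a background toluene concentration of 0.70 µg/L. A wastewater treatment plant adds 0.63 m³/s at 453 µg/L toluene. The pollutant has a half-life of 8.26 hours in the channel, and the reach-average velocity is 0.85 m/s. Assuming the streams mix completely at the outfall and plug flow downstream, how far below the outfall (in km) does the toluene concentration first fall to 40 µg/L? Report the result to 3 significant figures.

13.1 km

After mixing, C = (4.400·0.7000 + 0.6300·453.0) / 5.030 = 288.5/5.030 = 57.35 µg/L.
Half-life 8.26 h → k = ln 2 / 8.26 = 0.08392 h⁻¹ = 2.014 d⁻¹.
Set 57.35·exp(−k·t) = 40 → t = ln(57.35/40)/k = 15460 s = 4.293 h.
Distance = v·t = 0.85·15460 = 13140 m = 13.14 km.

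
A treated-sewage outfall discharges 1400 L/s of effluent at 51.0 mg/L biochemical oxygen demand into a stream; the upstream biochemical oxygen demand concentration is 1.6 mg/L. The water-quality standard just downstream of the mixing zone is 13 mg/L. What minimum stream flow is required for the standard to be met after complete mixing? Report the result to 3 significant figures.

4670 L/s

Set C_mix = 13: (Q·1.600 + 1400·51.00) / (Q + 1400) = 13
→ Q = 1400·(51.00 − 13)/(13 − 1.600) = 4667 L/s.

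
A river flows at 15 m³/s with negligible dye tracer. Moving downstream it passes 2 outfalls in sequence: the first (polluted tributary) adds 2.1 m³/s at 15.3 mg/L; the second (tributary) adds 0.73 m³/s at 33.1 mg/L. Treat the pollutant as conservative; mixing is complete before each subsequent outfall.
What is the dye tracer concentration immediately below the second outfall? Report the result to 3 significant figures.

Outfall 1: combined Q = 17.10 m³/s; C = (15.00·0 + 2.100·15.30)/17.10 = 1.879 mg/L.
Outfall 2: combined Q = 17.83 m³/s; C = (17.10·1.879 + 0.7300·33.10)/17.83 = 3.157 mg/L.

3.16 mg/L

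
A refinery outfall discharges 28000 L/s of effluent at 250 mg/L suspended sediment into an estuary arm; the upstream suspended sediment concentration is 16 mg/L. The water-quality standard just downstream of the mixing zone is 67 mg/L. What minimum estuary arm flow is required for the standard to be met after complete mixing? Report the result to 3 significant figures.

100000 L/s

Set C_mix = 67: (Q·16.00 + 28000·250.0) / (Q + 28000) = 67
→ Q = 28000·(250.0 − 67)/(67 − 16.00) = 100500 L/s.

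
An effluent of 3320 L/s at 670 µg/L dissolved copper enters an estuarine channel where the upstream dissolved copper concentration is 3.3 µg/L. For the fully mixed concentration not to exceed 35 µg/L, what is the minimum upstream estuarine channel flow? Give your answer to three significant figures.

66500 L/s

Set C_mix = 35: (Q·3.300 + 3320·670.0) / (Q + 3320) = 35
→ Q = 3320·(670.0 − 35)/(35 − 3.300) = 66500 L/s.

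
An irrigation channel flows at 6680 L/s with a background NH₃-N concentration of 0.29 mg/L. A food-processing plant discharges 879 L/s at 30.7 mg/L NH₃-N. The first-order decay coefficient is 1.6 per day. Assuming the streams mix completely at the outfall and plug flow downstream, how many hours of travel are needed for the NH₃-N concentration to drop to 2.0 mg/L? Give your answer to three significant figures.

9.73 h

After mixing, C = (6680·0.2900 + 879.0·30.70) / 7559 = 28920/7559 = 3.826 mg/L.
3.826·exp(−k·t) = 2.0 → t = ln(3.826/2.0)/k = 35030 s = 9.731 h.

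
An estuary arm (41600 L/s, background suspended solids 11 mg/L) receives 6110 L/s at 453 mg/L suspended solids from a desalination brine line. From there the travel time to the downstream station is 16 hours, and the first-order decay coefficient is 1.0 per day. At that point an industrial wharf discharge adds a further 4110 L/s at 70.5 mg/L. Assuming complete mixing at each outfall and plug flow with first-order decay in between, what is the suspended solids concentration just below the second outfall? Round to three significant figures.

37.5 mg/L

Mixed concentration C = ΣQC/ΣQ = (41600·11.00 + 6110·453.0) / 47710 = 3225000/47710 = 67.60 mg/L; combined flow 47710 L/s.
Applying C = C₀e^(−kt): 67.60 × 0.5134 = 34.71 mg/L.
At the second outfall, C = (47710·34.71 + 4110·70.50) / (47710 + 4110) = 37.55 mg/L.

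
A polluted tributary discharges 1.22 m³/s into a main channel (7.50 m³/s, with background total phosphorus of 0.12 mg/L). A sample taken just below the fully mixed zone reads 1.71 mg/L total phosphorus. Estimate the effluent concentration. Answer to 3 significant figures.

11.5 mg/L

Mass balance: 7.500·0.1200 + 1.220·Cₑ = 8.720·1.710
→ Cₑ = (8.720·1.710 − 7.500·0.1200) / 1.220 = 11.48 mg/L.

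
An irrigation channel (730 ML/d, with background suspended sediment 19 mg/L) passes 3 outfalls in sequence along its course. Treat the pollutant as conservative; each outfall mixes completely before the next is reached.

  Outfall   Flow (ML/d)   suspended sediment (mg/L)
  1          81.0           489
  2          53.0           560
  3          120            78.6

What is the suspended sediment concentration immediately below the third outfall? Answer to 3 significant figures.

Below outfall 1: Q → 811.0 ML/d, C = (730.0·19.00 + 81.00·489.0)/811.0 = 65.94 mg/L.
Below outfall 2: Q → 864.0 ML/d, C = (811.0·65.94 + 53.00·560.0)/864.0 = 96.25 mg/L.
Below outfall 3: Q → 984.0 ML/d, C = (864.0·96.25 + 120.0·78.60)/984.0 = 94.10 mg/L.

94.1 mg/L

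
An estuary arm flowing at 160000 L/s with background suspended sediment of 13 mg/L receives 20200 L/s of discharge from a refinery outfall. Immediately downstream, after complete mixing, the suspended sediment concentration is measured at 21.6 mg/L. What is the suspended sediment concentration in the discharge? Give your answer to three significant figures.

89.7 mg/L

Mass balance: 160000·13.00 + 20200·Cₑ = 180200·21.60
→ Cₑ = (180200·21.60 − 160000·13.00) / 20200 = 89.72 mg/L.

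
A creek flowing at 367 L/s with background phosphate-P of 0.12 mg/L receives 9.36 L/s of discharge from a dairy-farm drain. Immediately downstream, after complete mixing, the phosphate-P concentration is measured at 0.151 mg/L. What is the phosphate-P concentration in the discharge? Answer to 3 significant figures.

1.37 mg/L

Mass balance: 367.0·0.1200 + 9.360·Cₑ = 376.4·0.1510
→ Cₑ = (376.4·0.1510 − 367.0·0.1200) / 9.360 = 1.366 mg/L.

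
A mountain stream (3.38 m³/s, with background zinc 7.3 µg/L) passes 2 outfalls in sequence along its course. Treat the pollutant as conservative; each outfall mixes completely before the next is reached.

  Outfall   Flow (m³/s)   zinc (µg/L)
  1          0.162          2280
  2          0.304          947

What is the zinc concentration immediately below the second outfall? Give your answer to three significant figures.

177 µg/L

Below outfall 1: Q → 3.542 m³/s, C = (3.380·7.300 + 0.1620·2280)/3.542 = 111.2 µg/L.
Below outfall 2: Q → 3.846 m³/s, C = (3.542·111.2 + 0.3040·947.0)/3.846 = 177.3 µg/L.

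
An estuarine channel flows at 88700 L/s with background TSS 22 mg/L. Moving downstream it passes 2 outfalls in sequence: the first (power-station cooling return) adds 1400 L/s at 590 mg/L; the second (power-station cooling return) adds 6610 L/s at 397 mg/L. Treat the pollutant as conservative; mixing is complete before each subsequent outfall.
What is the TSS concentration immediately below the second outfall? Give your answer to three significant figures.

55.9 mg/L

Below outfall 1: Q → 90100 L/s, C = (88700·22.00 + 1400·590.0)/90100 = 30.83 mg/L.
Below outfall 2: Q → 96710 L/s, C = (90100·30.83 + 6610·397.0)/96710 = 55.85 mg/L.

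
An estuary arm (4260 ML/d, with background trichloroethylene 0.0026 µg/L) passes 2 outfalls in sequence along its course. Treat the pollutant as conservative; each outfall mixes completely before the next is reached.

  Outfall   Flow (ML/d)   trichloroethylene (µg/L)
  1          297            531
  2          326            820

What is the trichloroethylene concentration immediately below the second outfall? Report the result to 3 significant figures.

After outfall 1: Q = 4260 + 297.0 = 4557 ML/d; C = (4260·0.002600 + 297.0·531.0)/4557 = 34.61 µg/L.
After outfall 2: Q = 4557 + 326.0 = 4883 ML/d; C = (4557·34.61 + 326.0·820.0)/4883 = 87.04 µg/L.

87.0 µg/L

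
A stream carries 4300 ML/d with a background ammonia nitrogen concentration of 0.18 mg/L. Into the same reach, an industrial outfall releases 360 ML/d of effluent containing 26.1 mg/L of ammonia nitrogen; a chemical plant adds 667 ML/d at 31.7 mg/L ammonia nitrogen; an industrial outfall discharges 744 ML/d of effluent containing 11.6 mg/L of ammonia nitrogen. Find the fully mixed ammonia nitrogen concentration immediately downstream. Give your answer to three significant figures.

6.58 mg/L

Mass balance: C = (4300·0.1800 + 360.0·26.10 + 667.0·31.70 + 744.0·11.60) / 6071 = 39940/6071 = 6.580 mg/L.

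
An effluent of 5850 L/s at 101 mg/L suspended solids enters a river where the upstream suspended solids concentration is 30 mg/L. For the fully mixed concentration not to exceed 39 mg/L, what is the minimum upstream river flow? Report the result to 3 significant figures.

40300 L/s

Set C_mix = 39: (Q·30.00 + 5850·101.0) / (Q + 5850) = 39
→ Q = 5850·(101.0 − 39)/(39 − 30.00) = 40300 L/s.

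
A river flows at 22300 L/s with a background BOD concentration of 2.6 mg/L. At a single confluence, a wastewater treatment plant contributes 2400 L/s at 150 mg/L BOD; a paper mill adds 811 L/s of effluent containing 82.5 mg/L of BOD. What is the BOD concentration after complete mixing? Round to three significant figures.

19.0 mg/L

Mass balance: C = (22300·2.600 + 2400·150.0 + 811.0·82.50) / 25510 = 484900/25510 = 19.01 mg/L.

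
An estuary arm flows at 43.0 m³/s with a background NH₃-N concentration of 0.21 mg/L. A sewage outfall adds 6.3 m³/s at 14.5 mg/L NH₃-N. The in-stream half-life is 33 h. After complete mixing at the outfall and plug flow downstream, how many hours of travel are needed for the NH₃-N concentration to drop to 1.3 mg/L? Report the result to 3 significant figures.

Flow-weighted average: C = (43.00·0.2100 + 6.300·14.50) / 49.30 = 100.4/49.30 = 2.036 mg/L.
Half-life 33 h → k = ln 2 / 33 = 0.02100 h⁻¹ = 0.5041 d⁻¹.
2.036·exp(−k·t) = 1.3 → t = ln(2.036/1.3)/k = 76900 s = 21.36 h.

21.4 h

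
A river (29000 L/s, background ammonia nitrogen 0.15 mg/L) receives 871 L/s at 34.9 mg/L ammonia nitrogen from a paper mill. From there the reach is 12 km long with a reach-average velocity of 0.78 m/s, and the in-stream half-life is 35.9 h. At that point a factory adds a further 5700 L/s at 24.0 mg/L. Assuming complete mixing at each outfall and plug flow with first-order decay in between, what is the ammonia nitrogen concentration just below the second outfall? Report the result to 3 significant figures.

Mass balance: C = (29000·0.1500 + 871.0·34.90) / 29870 = 34750/29870 = 1.163 mg/L; combined flow 29870 L/s.
Travel time t = 12·1000 / 0.78 = 15380 s = 4.274 h.
Half-life 35.9 h → k = ln 2 / 35.9 = 0.01931 h⁻¹ = 0.4634 d⁻¹.
First-order decay: C = 1.163·exp(−k·t) = 1.163·0.9208 = 1.071 mg/L.
Second outfall: C = (29870·1.071 + 5700·24.00)/35570 = 4.745 mg/L.

4.75 mg/L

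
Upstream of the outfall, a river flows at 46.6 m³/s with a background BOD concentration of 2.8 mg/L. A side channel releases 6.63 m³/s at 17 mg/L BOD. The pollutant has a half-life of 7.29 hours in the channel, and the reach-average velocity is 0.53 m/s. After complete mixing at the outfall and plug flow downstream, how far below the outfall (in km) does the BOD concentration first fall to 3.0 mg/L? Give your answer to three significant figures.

Mass balance: C = (46.60·2.800 + 6.630·17.00) / 53.23 = 243.2/53.23 = 4.569 mg/L.
Half-life 7.29 h → k = ln 2 / 7.29 = 0.09508 h⁻¹ = 2.282 d⁻¹.
Set 4.569·exp(−k·t) = 3.0 → t = ln(4.569/3.0)/k = 15930 s = 4.424 h.
Distance = v·t = 0.53·15930 = 8440 m = 8.440 km.

8.44 km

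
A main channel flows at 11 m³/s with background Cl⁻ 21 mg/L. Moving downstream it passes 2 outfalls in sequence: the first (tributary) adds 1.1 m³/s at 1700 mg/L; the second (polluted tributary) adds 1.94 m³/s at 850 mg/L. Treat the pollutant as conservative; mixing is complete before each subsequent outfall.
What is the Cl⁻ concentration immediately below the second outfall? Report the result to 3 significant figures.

Outfall 1: combined Q = 12.10 m³/s; C = (11.00·21.00 + 1.100·1700)/12.10 = 173.6 mg/L.
Outfall 2: combined Q = 14.04 m³/s; C = (12.10·173.6 + 1.940·850.0)/14.04 = 267.1 mg/L.

267 mg/L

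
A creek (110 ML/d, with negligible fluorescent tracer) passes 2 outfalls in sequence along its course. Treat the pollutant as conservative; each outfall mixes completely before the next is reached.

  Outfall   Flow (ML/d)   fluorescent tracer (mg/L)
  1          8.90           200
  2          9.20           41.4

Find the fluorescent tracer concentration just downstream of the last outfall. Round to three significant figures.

Outfall 1: combined Q = 118.9 ML/d; C = (110.0·0 + 8.900·200.0)/118.9 = 14.97 mg/L.
Outfall 2: combined Q = 128.1 ML/d; C = (118.9·14.97 + 9.200·41.40)/128.1 = 16.87 mg/L.

16.9 mg/L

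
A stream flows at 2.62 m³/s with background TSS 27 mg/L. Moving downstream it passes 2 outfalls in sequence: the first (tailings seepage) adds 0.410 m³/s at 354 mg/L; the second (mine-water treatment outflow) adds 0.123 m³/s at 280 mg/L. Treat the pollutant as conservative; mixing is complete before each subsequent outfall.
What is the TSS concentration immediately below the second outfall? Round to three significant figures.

79.4 mg/L

Outfall 1: combined Q = 3.030 m³/s; C = (2.620·27.00 + 0.4100·354.0)/3.030 = 71.25 mg/L.
Outfall 2: combined Q = 3.153 m³/s; C = (3.030·71.25 + 0.1230·280.0)/3.153 = 79.39 mg/L.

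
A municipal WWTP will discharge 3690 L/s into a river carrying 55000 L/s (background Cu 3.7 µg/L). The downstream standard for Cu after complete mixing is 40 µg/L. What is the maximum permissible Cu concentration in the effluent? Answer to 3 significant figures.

At the limit, (Qr·Cr + Qe·Cₑ)/(Qr + Qe) = 40:
Cₑ = (58690·40 − 55000·3.700) / 3690 = 581.1 µg/L.

581 µg/L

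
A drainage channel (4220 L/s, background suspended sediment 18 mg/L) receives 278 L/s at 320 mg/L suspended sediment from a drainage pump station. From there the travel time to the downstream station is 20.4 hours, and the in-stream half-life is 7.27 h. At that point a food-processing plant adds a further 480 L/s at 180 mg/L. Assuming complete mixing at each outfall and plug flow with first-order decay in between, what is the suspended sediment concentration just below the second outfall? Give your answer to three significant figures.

22.1 mg/L

After mixing, C = (4220·18.00 + 278.0·320.0) / 4498 = 164900/4498 = 36.67 mg/L; combined flow 4498 L/s.
Half-life 7.27 h → k = ln 2 / 7.27 = 0.09534 h⁻¹ = 2.288 d⁻¹.
After decay, C = 36.67 × e^(−kt) = 36.67 × 0.1430 = 5.243 mg/L.
Second outfall: C = (4498·5.243 + 480.0·180.0)/4978 = 22.09 mg/L.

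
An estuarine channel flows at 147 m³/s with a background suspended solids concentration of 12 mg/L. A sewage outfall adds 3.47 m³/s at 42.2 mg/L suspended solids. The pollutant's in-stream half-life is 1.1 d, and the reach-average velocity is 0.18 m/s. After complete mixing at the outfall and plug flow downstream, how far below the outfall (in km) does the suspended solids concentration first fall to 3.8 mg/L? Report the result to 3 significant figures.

Flow-weighted average: C = (147.0·12.00 + 3.470·42.20) / 150.5 = 1910/150.5 = 12.70 mg/L.
Half-life 1.1 d → k = ln 2 / 1.1 = 0.6301 d⁻¹.
Set 12.70·exp(−k·t) = 3.8 → t = ln(12.70/3.8)/k = 165400 s = 45.95 h.
Distance = v·t = 0.18·165400 = 29770 m = 29.77 km.

29.8 km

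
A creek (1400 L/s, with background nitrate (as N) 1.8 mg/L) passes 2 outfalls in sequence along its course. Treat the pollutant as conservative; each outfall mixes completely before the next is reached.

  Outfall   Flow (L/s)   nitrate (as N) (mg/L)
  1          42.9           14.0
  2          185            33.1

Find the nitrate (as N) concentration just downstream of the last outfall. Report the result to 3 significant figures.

After outfall 1: Q = 1400 + 42.90 = 1443 L/s; C = (1400·1.800 + 42.90·14.00)/1443 = 2.163 mg/L.
After outfall 2: Q = 1443 + 185.0 = 1628 L/s; C = (1443·2.163 + 185.0·33.10)/1628 = 5.679 mg/L.

5.68 mg/L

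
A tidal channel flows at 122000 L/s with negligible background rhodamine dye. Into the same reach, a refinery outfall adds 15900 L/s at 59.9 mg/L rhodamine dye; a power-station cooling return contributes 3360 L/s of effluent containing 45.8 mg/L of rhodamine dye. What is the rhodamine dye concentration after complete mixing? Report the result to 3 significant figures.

After mixing, C = (122000·0 + 15900·59.90 + 3360·45.80) / 141300 = 1106000/141300 = 7.832 mg/L.

7.83 mg/L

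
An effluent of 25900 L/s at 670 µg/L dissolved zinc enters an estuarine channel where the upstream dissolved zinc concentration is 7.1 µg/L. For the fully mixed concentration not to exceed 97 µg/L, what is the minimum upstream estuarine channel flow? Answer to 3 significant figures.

165000 L/s

Set C_mix = 97: (Q·7.100 + 25900·670.0) / (Q + 25900) = 97
→ Q = 25900·(670.0 − 97)/(97 − 7.100) = 165100 L/s.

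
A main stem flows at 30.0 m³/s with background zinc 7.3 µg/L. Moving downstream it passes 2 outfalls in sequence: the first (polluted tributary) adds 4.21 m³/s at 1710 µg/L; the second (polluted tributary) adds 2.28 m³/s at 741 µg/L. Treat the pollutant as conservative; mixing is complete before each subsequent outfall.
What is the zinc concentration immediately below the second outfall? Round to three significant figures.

250 µg/L

Outfall 1: combined Q = 34.21 m³/s; C = (30.00·7.300 + 4.210·1710)/34.21 = 216.8 µg/L.
Outfall 2: combined Q = 36.49 m³/s; C = (34.21·216.8 + 2.280·741.0)/36.49 = 249.6 µg/L.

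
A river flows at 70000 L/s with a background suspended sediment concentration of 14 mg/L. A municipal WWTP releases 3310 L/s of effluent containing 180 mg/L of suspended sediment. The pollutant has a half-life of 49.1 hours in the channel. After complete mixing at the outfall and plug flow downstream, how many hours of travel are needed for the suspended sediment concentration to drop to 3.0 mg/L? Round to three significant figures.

139 h

Flow-weighted average: C = (70000·14.00 + 3310·180.0) / 73310 = 1576000/73310 = 21.50 mg/L.
Half-life 49.1 h → k = ln 2 / 49.1 = 0.01412 h⁻¹ = 0.3388 d⁻¹.
21.50·exp(−k·t) = 3.0 → t = ln(21.50/3.0)/k = 502200 s = 139.5 h.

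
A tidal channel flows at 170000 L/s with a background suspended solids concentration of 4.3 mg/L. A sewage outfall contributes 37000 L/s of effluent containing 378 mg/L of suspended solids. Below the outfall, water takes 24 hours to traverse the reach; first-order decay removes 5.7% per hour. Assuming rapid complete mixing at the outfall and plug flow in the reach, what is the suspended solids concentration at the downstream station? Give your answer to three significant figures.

After mixing, C = (170000·4.300 + 37000·378.0) / 207000 = 14720000/207000 = 71.10 mg/L.
5.7%/h lost → k = −ln(1 − 0.057) = 0.05869 h⁻¹.
After decay, C = 71.10 × e^(−kt) = 71.10 × 0.2445 = 17.38 mg/L.

17.4 mg/L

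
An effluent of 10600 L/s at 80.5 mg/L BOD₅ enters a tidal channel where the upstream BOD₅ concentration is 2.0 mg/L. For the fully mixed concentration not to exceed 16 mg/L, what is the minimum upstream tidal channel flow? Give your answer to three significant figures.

Set C_mix = 16: (Q·2.000 + 10600·80.50) / (Q + 10600) = 16
→ Q = 10600·(80.50 − 16)/(16 − 2.000) = 48840 L/s.

48800 L/s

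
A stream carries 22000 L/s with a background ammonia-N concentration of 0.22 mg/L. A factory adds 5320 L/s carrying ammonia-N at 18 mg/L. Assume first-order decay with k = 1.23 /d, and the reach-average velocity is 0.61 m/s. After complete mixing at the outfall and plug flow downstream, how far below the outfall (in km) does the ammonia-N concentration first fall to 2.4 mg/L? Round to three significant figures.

Mass balance: C = (22000·0.2200 + 5320·18.00) / 27320 = 100600/27320 = 3.682 mg/L.
Set 3.682·exp(−k·t) = 2.4 → t = ln(3.682/2.4)/k = 30070 s = 8.352 h.
Distance = v·t = 0.61·30070 = 18340 m = 18.34 km.

18.3 km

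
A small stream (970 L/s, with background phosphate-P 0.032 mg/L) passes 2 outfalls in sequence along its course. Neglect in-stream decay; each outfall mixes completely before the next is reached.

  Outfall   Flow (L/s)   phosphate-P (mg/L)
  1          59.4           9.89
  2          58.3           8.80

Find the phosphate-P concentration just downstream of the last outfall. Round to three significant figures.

After outfall 1: Q = 970.0 + 59.40 = 1029 L/s; C = (970.0·0.03200 + 59.40·9.890)/1029 = 0.6008 mg/L.
After outfall 2: Q = 1029 + 58.30 = 1088 L/s; C = (1029·0.6008 + 58.30·8.800)/1088 = 1.040 mg/L.

1.04 mg/L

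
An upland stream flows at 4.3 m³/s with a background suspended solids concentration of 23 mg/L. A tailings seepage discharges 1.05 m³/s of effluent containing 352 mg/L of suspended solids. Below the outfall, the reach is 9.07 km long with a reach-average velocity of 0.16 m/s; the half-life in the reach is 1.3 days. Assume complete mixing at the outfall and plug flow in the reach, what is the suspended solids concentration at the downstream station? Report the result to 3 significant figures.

61.7 mg/L

Flow-weighted average: C = (4.300·23.00 + 1.050·352.0) / 5.350 = 468.5/5.350 = 87.57 mg/L.
Travel time t = 9.07·1000 / 0.16 = 56690 s = 15.75 h.
Half-life 1.3 d → k = ln 2 / 1.3 = 0.5332 d⁻¹.
After decay, C = 87.57 × e^(−kt) = 87.57 × 0.7048 = 61.72 mg/L.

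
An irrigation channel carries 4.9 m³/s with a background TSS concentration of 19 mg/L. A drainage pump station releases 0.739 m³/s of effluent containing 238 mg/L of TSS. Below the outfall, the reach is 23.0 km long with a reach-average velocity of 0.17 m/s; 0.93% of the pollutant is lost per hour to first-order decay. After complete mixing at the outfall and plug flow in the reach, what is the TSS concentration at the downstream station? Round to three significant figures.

Conservation of mass: C = (4.900·19.00 + 0.7390·238.0) / 5.639 = 269.0/5.639 = 47.70 mg/L.
Travel time t = 23.0·1000 / 0.17 = 135300 s = 37.58 h.
0.93%/h lost → k = −ln(1 − 0.0093) = 0.009344 h⁻¹.
Decay over the reach: 47.70·exp(−kt) = 47.70·0.7039 = 33.58 mg/L.

33.6 mg/L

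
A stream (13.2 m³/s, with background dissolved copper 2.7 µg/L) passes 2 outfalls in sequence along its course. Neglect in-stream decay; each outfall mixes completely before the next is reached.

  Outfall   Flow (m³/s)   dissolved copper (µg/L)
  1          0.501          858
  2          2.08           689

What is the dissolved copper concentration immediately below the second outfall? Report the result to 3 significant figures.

120 µg/L

After outfall 1: Q = 13.20 + 0.5010 = 13.70 m³/s; C = (13.20·2.700 + 0.5010·858.0)/13.70 = 33.98 µg/L.
After outfall 2: Q = 13.70 + 2.080 = 15.78 m³/s; C = (13.70·33.98 + 2.080·689.0)/15.78 = 120.3 µg/L.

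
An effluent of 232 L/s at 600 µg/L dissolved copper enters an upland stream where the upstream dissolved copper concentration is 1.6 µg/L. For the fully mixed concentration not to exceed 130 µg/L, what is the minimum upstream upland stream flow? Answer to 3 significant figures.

849 L/s

Set C_mix = 130: (Q·1.600 + 232.0·600.0) / (Q + 232.0) = 130
→ Q = 232.0·(600.0 − 130)/(130 − 1.600) = 849.2 L/s.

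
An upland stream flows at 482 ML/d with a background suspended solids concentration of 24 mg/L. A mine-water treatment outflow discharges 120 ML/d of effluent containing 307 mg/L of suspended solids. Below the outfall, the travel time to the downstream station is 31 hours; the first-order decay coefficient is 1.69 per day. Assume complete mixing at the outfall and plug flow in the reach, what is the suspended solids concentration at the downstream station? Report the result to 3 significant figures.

Flow-weighted average: C = (482.0·24.00 + 120.0·307.0) / 602.0 = 48410/602.0 = 80.41 mg/L.
First-order decay: C = 80.41·exp(−k·t) = 80.41·0.1127 = 9.063 mg/L.

9.06 mg/L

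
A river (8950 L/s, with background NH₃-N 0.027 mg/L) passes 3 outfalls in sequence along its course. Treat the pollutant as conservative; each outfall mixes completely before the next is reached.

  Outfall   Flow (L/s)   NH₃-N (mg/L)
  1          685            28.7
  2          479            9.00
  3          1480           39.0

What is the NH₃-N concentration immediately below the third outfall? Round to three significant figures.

Outfall 1: combined Q = 9635 L/s; C = (8950·0.02700 + 685.0·28.70)/9635 = 2.066 mg/L.
Outfall 2: combined Q = 10110 L/s; C = (9635·2.066 + 479.0·9.000)/10110 = 2.394 mg/L.
Outfall 3: combined Q = 11590 L/s; C = (10110·2.394 + 1480·39.00)/11590 = 7.067 mg/L.

7.07 mg/L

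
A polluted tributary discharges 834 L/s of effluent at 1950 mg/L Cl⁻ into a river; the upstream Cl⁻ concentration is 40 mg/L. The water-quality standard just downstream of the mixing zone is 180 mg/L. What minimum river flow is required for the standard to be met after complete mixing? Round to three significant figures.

Set C_mix = 180: (Q·40.00 + 834.0·1950) / (Q + 834.0) = 180
→ Q = 834.0·(1950 − 180)/(180 − 40.00) = 10540 L/s.

10500 L/s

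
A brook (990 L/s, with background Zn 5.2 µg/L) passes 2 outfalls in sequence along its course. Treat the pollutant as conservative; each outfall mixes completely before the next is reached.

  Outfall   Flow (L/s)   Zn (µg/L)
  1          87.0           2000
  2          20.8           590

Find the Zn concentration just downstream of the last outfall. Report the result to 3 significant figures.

After outfall 1: Q = 990.0 + 87.00 = 1077 L/s; C = (990.0·5.200 + 87.00·2000)/1077 = 166.3 µg/L.
After outfall 2: Q = 1077 + 20.80 = 1098 L/s; C = (1077·166.3 + 20.80·590.0)/1098 = 174.4 µg/L.

174 µg/L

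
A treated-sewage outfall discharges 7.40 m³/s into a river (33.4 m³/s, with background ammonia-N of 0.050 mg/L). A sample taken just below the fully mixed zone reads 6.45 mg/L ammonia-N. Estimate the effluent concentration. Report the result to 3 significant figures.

35.3 mg/L

Mass balance: 33.40·0.05000 + 7.400·Cₑ = 40.80·6.450
→ Cₑ = (40.80·6.450 − 33.40·0.05000) / 7.400 = 35.34 mg/L.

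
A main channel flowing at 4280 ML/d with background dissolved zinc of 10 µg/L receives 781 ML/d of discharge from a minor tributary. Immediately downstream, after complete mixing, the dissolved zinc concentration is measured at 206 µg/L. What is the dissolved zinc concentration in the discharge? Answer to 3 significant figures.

1280 µg/L

Mass balance: 4280·10.00 + 781.0·Cₑ = 5061·206.0
→ Cₑ = (5061·206.0 − 4280·10.00) / 781.0 = 1280 µg/L.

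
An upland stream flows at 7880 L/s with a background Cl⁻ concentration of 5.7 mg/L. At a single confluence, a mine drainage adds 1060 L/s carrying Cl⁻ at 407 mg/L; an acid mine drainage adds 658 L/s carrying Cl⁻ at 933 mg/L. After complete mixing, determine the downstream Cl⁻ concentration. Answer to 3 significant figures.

114 mg/L

After mixing, C = (7880·5.700 + 1060·407.0 + 658.0·933.0) / 9598 = 1090000/9598 = 113.6 mg/L.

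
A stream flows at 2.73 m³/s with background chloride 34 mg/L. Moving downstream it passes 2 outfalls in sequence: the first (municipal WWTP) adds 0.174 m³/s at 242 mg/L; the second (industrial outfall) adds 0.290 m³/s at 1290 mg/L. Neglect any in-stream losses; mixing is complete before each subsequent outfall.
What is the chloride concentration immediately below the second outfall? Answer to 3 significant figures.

After outfall 1: Q = 2.730 + 0.1740 = 2.904 m³/s; C = (2.730·34.00 + 0.1740·242.0)/2.904 = 46.46 mg/L.
After outfall 2: Q = 2.904 + 0.2900 = 3.194 m³/s; C = (2.904·46.46 + 0.2900·1290)/3.194 = 159.4 mg/L.

159 mg/L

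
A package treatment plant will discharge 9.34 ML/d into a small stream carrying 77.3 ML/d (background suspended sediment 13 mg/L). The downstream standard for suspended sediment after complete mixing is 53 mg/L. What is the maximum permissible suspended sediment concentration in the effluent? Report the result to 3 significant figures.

At the limit, (Qr·Cr + Qe·Cₑ)/(Qr + Qe) = 53:
Cₑ = (86.64·53 − 77.30·13.00) / 9.340 = 384.0 mg/L.

384 mg/L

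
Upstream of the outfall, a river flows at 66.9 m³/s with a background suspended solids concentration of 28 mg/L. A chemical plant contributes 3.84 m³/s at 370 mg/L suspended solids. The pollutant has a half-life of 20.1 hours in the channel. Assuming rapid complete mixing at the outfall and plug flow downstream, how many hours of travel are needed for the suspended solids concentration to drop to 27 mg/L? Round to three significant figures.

Flow-weighted average: C = (66.90·28.00 + 3.840·370.0) / 70.74 = 3294/70.74 = 46.56 mg/L.
Half-life 20.1 h → k = ln 2 / 20.1 = 0.03448 h⁻¹ = 0.8276 d⁻¹.
46.56·exp(−k·t) = 27 → t = ln(46.56/27)/k = 56900 s = 15.80 h.

15.8 h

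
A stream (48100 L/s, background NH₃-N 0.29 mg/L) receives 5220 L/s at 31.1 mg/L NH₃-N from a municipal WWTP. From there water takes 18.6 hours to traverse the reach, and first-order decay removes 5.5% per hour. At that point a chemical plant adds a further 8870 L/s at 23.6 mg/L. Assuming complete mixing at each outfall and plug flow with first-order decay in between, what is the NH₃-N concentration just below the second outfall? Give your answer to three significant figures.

4.36 mg/L

After mixing, C = (48100·0.2900 + 5220·31.10) / 53320 = 176300/53320 = 3.306 mg/L; combined flow 53320 L/s.
5.5%/h lost → k = −ln(1 − 0.055) = 0.05657 h⁻¹.
Decay over the reach: 3.306·exp(−kt) = 3.306·0.3492 = 1.154 mg/L.
Second outfall: C = (53320·1.154 + 8870·23.60)/62190 = 4.356 mg/L.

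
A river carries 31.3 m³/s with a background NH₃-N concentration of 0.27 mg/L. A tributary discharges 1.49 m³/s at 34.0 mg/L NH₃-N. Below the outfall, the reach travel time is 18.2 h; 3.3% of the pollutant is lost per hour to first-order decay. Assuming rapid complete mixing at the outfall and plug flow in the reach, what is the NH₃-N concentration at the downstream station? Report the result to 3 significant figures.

0.979 mg/L

After mixing, C = (31.30·0.2700 + 1.490·34.00) / 32.79 = 59.11/32.79 = 1.803 mg/L.
3.3%/h lost → k = −ln(1 − 0.033) = 0.03356 h⁻¹.
First-order decay: C = 1.803·exp(−k·t) = 1.803·0.5430 = 0.9788 mg/L.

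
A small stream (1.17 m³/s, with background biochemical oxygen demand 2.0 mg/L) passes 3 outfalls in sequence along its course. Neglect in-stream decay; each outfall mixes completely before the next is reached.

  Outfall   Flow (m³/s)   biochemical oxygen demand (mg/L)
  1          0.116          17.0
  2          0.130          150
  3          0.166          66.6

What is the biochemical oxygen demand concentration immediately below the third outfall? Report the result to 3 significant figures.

22.0 mg/L

Outfall 1: combined Q = 1.286 m³/s; C = (1.170·2.000 + 0.1160·17.00)/1.286 = 3.353 mg/L.
Outfall 2: combined Q = 1.416 m³/s; C = (1.286·3.353 + 0.1300·150.0)/1.416 = 16.82 mg/L.
Outfall 3: combined Q = 1.582 m³/s; C = (1.416·16.82 + 0.1660·66.60)/1.582 = 22.04 mg/L.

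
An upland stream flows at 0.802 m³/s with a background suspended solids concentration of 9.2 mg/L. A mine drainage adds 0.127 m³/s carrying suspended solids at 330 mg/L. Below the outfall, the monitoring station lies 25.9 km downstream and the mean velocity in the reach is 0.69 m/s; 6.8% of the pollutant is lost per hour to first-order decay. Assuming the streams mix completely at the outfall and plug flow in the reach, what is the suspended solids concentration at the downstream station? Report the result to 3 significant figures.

25.5 mg/L

Flow-weighted average: C = (0.8020·9.200 + 0.1270·330.0) / 0.9290 = 49.29/0.9290 = 53.06 mg/L.
Travel time t = 25.9·1000 / 0.69 = 37540 s = 10.43 h.
6.8%/h lost → k = −ln(1 − 0.068) = 0.07042 h⁻¹.
First-order decay: C = 53.06·exp(−k·t) = 53.06·0.4799 = 25.46 mg/L.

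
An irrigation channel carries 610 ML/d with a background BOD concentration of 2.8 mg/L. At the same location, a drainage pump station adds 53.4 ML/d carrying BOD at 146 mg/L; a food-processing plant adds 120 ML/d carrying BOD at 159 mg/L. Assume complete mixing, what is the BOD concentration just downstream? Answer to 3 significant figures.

36.5 mg/L

Mass balance: C = (610.0·2.800 + 53.40·146.0 + 120.0·159.0) / 783.4 = 28580/783.4 = 36.49 mg/L.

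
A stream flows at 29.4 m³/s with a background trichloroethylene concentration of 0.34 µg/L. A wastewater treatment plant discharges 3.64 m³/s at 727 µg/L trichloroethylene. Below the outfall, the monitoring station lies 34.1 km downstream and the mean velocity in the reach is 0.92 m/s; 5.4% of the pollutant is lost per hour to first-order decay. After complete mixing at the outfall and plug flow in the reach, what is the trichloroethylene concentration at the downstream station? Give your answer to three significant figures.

45.4 µg/L

Conservation of mass: C = (29.40·0.3400 + 3.640·727.0) / 33.04 = 2656/33.04 = 80.40 µg/L.
Travel time t = 34.1·1000 / 0.92 = 37070 s = 10.30 h.
5.4%/h lost → k = −ln(1 − 0.054) = 0.05551 h⁻¹.
Applying C = C₀e^(−kt): 80.40 × 0.5646 = 45.40 µg/L.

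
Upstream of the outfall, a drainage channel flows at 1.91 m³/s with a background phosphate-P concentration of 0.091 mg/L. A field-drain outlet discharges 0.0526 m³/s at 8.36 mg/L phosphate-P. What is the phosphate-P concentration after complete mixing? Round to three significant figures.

After mixing, C = (1.910·0.09100 + 0.05260·8.360) / 1.963 = 0.6135/1.963 = 0.3126 mg/L.

0.313 mg/L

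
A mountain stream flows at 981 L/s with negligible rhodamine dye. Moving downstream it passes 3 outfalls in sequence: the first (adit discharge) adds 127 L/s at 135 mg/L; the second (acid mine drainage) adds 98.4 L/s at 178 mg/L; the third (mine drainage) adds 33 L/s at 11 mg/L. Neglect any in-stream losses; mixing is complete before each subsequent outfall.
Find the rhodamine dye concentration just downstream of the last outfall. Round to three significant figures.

28.3 mg/L

After outfall 1: Q = 981.0 + 127.0 = 1108 L/s; C = (981.0·0 + 127.0·135.0)/1108 = 15.47 mg/L.
After outfall 2: Q = 1108 + 98.40 = 1206 L/s; C = (1108·15.47 + 98.40·178.0)/1206 = 28.73 mg/L.
After outfall 3: Q = 1206 + 33.00 = 1239 L/s; C = (1206·28.73 + 33.00·11.00)/1239 = 28.26 mg/L.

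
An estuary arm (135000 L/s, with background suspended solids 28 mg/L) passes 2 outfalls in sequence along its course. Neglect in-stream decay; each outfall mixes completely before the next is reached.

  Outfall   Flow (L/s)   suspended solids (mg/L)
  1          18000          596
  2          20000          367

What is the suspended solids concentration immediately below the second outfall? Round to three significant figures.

126 mg/L

Outfall 1: combined Q = 153000 L/s; C = (135000·28.00 + 18000·596.0)/153000 = 94.82 mg/L.
Outfall 2: combined Q = 173000 L/s; C = (153000·94.82 + 20000·367.0)/173000 = 126.3 mg/L.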